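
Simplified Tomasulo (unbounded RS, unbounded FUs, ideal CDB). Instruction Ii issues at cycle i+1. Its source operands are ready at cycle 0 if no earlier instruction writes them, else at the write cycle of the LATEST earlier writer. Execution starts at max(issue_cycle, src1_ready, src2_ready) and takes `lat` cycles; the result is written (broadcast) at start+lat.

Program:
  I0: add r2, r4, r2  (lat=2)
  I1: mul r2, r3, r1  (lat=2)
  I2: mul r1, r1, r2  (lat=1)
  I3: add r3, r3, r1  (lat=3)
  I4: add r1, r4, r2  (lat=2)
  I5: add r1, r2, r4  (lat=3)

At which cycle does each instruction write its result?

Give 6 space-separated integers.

I0 add r2: issue@1 deps=(None,None) exec_start@1 write@3
I1 mul r2: issue@2 deps=(None,None) exec_start@2 write@4
I2 mul r1: issue@3 deps=(None,1) exec_start@4 write@5
I3 add r3: issue@4 deps=(None,2) exec_start@5 write@8
I4 add r1: issue@5 deps=(None,1) exec_start@5 write@7
I5 add r1: issue@6 deps=(1,None) exec_start@6 write@9

Answer: 3 4 5 8 7 9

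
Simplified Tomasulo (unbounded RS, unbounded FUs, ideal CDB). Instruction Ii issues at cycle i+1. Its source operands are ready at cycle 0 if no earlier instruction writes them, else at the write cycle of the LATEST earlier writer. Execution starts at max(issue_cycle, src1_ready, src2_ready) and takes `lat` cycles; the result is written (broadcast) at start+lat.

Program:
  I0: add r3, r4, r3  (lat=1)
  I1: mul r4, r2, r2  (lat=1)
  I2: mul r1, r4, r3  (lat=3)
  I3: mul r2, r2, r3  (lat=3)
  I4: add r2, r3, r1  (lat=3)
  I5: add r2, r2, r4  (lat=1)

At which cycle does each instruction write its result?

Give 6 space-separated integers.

I0 add r3: issue@1 deps=(None,None) exec_start@1 write@2
I1 mul r4: issue@2 deps=(None,None) exec_start@2 write@3
I2 mul r1: issue@3 deps=(1,0) exec_start@3 write@6
I3 mul r2: issue@4 deps=(None,0) exec_start@4 write@7
I4 add r2: issue@5 deps=(0,2) exec_start@6 write@9
I5 add r2: issue@6 deps=(4,1) exec_start@9 write@10

Answer: 2 3 6 7 9 10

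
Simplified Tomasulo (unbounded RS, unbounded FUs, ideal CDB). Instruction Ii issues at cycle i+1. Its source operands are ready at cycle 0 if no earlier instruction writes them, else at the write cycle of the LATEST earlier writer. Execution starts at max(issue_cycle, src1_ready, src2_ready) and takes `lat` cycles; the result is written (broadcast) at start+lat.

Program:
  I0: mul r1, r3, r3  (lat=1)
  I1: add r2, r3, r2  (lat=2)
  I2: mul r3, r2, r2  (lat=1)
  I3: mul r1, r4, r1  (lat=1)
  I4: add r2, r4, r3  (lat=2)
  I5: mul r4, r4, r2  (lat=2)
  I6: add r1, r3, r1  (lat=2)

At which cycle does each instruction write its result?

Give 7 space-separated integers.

Answer: 2 4 5 5 7 9 9

Derivation:
I0 mul r1: issue@1 deps=(None,None) exec_start@1 write@2
I1 add r2: issue@2 deps=(None,None) exec_start@2 write@4
I2 mul r3: issue@3 deps=(1,1) exec_start@4 write@5
I3 mul r1: issue@4 deps=(None,0) exec_start@4 write@5
I4 add r2: issue@5 deps=(None,2) exec_start@5 write@7
I5 mul r4: issue@6 deps=(None,4) exec_start@7 write@9
I6 add r1: issue@7 deps=(2,3) exec_start@7 write@9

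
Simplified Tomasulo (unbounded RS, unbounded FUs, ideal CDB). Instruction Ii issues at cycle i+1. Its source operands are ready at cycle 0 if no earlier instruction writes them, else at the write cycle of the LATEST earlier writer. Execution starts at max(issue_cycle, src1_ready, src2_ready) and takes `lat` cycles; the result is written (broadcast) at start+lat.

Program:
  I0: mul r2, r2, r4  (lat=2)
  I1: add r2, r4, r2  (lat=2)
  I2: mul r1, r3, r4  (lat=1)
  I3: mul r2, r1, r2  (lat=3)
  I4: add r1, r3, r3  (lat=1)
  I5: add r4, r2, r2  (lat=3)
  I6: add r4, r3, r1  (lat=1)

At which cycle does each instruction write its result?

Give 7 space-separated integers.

Answer: 3 5 4 8 6 11 8

Derivation:
I0 mul r2: issue@1 deps=(None,None) exec_start@1 write@3
I1 add r2: issue@2 deps=(None,0) exec_start@3 write@5
I2 mul r1: issue@3 deps=(None,None) exec_start@3 write@4
I3 mul r2: issue@4 deps=(2,1) exec_start@5 write@8
I4 add r1: issue@5 deps=(None,None) exec_start@5 write@6
I5 add r4: issue@6 deps=(3,3) exec_start@8 write@11
I6 add r4: issue@7 deps=(None,4) exec_start@7 write@8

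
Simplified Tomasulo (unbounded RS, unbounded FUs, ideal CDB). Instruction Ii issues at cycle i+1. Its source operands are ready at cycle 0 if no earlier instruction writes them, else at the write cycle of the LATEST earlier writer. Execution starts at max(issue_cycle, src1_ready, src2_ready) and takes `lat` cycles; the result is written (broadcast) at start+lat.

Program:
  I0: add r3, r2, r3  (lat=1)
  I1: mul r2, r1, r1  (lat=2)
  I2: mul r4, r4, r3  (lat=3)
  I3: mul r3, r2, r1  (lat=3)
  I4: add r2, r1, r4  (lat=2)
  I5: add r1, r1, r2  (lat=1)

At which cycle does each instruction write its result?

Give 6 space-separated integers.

Answer: 2 4 6 7 8 9

Derivation:
I0 add r3: issue@1 deps=(None,None) exec_start@1 write@2
I1 mul r2: issue@2 deps=(None,None) exec_start@2 write@4
I2 mul r4: issue@3 deps=(None,0) exec_start@3 write@6
I3 mul r3: issue@4 deps=(1,None) exec_start@4 write@7
I4 add r2: issue@5 deps=(None,2) exec_start@6 write@8
I5 add r1: issue@6 deps=(None,4) exec_start@8 write@9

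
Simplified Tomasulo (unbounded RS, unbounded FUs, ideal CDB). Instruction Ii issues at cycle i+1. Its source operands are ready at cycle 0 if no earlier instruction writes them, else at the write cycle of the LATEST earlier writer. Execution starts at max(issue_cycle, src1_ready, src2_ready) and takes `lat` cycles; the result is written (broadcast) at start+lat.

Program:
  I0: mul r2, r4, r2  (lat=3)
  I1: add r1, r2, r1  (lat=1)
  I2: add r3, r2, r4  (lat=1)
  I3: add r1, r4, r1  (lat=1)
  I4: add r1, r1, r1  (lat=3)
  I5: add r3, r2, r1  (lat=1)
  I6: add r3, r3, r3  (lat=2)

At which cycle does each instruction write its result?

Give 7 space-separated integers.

I0 mul r2: issue@1 deps=(None,None) exec_start@1 write@4
I1 add r1: issue@2 deps=(0,None) exec_start@4 write@5
I2 add r3: issue@3 deps=(0,None) exec_start@4 write@5
I3 add r1: issue@4 deps=(None,1) exec_start@5 write@6
I4 add r1: issue@5 deps=(3,3) exec_start@6 write@9
I5 add r3: issue@6 deps=(0,4) exec_start@9 write@10
I6 add r3: issue@7 deps=(5,5) exec_start@10 write@12

Answer: 4 5 5 6 9 10 12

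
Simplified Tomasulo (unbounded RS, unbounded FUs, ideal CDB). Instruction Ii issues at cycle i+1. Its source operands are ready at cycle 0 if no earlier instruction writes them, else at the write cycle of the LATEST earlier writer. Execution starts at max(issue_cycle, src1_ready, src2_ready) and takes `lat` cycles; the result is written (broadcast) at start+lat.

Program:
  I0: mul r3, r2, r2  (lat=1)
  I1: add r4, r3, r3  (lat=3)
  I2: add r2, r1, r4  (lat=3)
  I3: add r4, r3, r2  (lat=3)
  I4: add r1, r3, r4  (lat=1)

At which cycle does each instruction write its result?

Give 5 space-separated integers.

I0 mul r3: issue@1 deps=(None,None) exec_start@1 write@2
I1 add r4: issue@2 deps=(0,0) exec_start@2 write@5
I2 add r2: issue@3 deps=(None,1) exec_start@5 write@8
I3 add r4: issue@4 deps=(0,2) exec_start@8 write@11
I4 add r1: issue@5 deps=(0,3) exec_start@11 write@12

Answer: 2 5 8 11 12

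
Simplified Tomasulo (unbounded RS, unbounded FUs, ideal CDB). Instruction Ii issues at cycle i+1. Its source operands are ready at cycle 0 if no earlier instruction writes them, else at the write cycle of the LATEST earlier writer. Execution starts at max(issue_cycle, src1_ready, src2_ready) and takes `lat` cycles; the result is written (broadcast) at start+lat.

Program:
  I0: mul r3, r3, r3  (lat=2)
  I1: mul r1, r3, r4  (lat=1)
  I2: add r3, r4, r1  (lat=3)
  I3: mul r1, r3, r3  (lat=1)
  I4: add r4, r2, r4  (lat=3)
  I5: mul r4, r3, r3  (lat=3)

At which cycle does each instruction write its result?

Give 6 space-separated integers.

I0 mul r3: issue@1 deps=(None,None) exec_start@1 write@3
I1 mul r1: issue@2 deps=(0,None) exec_start@3 write@4
I2 add r3: issue@3 deps=(None,1) exec_start@4 write@7
I3 mul r1: issue@4 deps=(2,2) exec_start@7 write@8
I4 add r4: issue@5 deps=(None,None) exec_start@5 write@8
I5 mul r4: issue@6 deps=(2,2) exec_start@7 write@10

Answer: 3 4 7 8 8 10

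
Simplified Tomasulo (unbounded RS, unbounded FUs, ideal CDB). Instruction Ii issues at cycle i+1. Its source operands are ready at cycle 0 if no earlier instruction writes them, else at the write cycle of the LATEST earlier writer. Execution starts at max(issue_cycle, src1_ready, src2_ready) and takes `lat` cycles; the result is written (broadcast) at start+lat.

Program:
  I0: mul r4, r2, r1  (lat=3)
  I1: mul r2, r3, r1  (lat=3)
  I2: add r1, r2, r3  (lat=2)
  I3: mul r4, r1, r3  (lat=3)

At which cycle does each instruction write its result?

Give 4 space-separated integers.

Answer: 4 5 7 10

Derivation:
I0 mul r4: issue@1 deps=(None,None) exec_start@1 write@4
I1 mul r2: issue@2 deps=(None,None) exec_start@2 write@5
I2 add r1: issue@3 deps=(1,None) exec_start@5 write@7
I3 mul r4: issue@4 deps=(2,None) exec_start@7 write@10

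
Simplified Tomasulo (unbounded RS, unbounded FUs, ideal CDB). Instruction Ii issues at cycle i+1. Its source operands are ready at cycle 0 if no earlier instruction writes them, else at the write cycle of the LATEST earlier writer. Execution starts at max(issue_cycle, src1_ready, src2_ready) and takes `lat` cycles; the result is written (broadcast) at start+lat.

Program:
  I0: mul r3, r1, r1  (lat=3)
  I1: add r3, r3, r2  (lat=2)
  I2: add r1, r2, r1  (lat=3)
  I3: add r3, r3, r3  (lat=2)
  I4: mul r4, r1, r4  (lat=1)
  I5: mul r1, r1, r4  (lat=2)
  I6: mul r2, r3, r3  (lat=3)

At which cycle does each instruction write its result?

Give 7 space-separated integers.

Answer: 4 6 6 8 7 9 11

Derivation:
I0 mul r3: issue@1 deps=(None,None) exec_start@1 write@4
I1 add r3: issue@2 deps=(0,None) exec_start@4 write@6
I2 add r1: issue@3 deps=(None,None) exec_start@3 write@6
I3 add r3: issue@4 deps=(1,1) exec_start@6 write@8
I4 mul r4: issue@5 deps=(2,None) exec_start@6 write@7
I5 mul r1: issue@6 deps=(2,4) exec_start@7 write@9
I6 mul r2: issue@7 deps=(3,3) exec_start@8 write@11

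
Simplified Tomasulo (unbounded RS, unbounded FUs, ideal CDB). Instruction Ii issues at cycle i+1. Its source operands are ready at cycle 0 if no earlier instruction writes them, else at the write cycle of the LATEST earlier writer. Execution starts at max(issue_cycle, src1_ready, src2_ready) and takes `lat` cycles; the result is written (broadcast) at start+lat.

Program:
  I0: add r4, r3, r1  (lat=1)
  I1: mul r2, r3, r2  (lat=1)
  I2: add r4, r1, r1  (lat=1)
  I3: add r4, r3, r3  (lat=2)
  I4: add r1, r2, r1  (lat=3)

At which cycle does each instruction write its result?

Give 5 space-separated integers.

Answer: 2 3 4 6 8

Derivation:
I0 add r4: issue@1 deps=(None,None) exec_start@1 write@2
I1 mul r2: issue@2 deps=(None,None) exec_start@2 write@3
I2 add r4: issue@3 deps=(None,None) exec_start@3 write@4
I3 add r4: issue@4 deps=(None,None) exec_start@4 write@6
I4 add r1: issue@5 deps=(1,None) exec_start@5 write@8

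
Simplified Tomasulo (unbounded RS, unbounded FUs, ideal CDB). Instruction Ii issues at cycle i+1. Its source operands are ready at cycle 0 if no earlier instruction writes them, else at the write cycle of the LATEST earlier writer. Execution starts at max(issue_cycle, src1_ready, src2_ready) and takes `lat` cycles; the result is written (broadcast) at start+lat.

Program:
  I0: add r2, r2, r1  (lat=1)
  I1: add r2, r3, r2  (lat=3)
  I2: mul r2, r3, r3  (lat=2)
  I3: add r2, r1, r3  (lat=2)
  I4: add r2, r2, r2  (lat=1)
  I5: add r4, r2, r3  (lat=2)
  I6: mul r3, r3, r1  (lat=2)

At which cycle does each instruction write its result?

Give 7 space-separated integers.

I0 add r2: issue@1 deps=(None,None) exec_start@1 write@2
I1 add r2: issue@2 deps=(None,0) exec_start@2 write@5
I2 mul r2: issue@3 deps=(None,None) exec_start@3 write@5
I3 add r2: issue@4 deps=(None,None) exec_start@4 write@6
I4 add r2: issue@5 deps=(3,3) exec_start@6 write@7
I5 add r4: issue@6 deps=(4,None) exec_start@7 write@9
I6 mul r3: issue@7 deps=(None,None) exec_start@7 write@9

Answer: 2 5 5 6 7 9 9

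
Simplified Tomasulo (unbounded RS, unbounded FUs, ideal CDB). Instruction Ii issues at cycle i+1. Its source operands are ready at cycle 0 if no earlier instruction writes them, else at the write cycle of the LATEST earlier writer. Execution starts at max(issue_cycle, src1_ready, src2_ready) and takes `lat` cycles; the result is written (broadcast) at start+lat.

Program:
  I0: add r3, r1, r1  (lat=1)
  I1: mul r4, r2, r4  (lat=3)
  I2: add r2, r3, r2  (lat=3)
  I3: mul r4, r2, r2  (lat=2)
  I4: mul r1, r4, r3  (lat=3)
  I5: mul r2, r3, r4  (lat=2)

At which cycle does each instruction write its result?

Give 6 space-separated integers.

I0 add r3: issue@1 deps=(None,None) exec_start@1 write@2
I1 mul r4: issue@2 deps=(None,None) exec_start@2 write@5
I2 add r2: issue@3 deps=(0,None) exec_start@3 write@6
I3 mul r4: issue@4 deps=(2,2) exec_start@6 write@8
I4 mul r1: issue@5 deps=(3,0) exec_start@8 write@11
I5 mul r2: issue@6 deps=(0,3) exec_start@8 write@10

Answer: 2 5 6 8 11 10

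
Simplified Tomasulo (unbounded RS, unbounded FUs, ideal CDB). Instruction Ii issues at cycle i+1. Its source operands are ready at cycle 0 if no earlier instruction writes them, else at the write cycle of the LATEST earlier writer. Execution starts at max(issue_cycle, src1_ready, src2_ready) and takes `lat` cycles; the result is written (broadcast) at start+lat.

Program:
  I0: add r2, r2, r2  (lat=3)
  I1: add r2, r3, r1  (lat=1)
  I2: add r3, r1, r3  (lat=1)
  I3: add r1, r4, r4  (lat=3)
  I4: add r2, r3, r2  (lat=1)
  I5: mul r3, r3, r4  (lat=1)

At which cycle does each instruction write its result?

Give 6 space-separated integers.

I0 add r2: issue@1 deps=(None,None) exec_start@1 write@4
I1 add r2: issue@2 deps=(None,None) exec_start@2 write@3
I2 add r3: issue@3 deps=(None,None) exec_start@3 write@4
I3 add r1: issue@4 deps=(None,None) exec_start@4 write@7
I4 add r2: issue@5 deps=(2,1) exec_start@5 write@6
I5 mul r3: issue@6 deps=(2,None) exec_start@6 write@7

Answer: 4 3 4 7 6 7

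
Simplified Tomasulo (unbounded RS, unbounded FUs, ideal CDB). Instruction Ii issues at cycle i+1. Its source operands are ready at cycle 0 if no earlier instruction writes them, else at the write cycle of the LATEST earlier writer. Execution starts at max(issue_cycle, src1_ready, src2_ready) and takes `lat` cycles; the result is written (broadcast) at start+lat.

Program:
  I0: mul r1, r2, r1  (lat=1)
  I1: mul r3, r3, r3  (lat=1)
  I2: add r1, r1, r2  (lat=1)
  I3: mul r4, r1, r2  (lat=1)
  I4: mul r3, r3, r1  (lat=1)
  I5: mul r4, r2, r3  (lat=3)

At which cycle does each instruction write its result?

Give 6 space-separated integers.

Answer: 2 3 4 5 6 9

Derivation:
I0 mul r1: issue@1 deps=(None,None) exec_start@1 write@2
I1 mul r3: issue@2 deps=(None,None) exec_start@2 write@3
I2 add r1: issue@3 deps=(0,None) exec_start@3 write@4
I3 mul r4: issue@4 deps=(2,None) exec_start@4 write@5
I4 mul r3: issue@5 deps=(1,2) exec_start@5 write@6
I5 mul r4: issue@6 deps=(None,4) exec_start@6 write@9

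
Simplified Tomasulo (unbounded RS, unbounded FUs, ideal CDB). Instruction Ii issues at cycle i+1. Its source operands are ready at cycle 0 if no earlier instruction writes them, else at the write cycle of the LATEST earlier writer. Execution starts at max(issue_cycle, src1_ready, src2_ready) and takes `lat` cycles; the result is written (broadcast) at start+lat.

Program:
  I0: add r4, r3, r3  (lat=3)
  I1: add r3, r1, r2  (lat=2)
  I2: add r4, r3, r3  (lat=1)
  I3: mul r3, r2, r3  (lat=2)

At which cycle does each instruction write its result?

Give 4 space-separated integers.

I0 add r4: issue@1 deps=(None,None) exec_start@1 write@4
I1 add r3: issue@2 deps=(None,None) exec_start@2 write@4
I2 add r4: issue@3 deps=(1,1) exec_start@4 write@5
I3 mul r3: issue@4 deps=(None,1) exec_start@4 write@6

Answer: 4 4 5 6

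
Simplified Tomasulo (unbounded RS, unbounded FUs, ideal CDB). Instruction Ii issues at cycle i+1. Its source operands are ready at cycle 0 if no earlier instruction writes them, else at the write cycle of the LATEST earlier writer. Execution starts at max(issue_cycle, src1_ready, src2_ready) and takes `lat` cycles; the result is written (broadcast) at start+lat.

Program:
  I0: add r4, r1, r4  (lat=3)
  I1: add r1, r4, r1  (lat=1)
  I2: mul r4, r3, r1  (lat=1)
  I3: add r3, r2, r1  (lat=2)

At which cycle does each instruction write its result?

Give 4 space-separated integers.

I0 add r4: issue@1 deps=(None,None) exec_start@1 write@4
I1 add r1: issue@2 deps=(0,None) exec_start@4 write@5
I2 mul r4: issue@3 deps=(None,1) exec_start@5 write@6
I3 add r3: issue@4 deps=(None,1) exec_start@5 write@7

Answer: 4 5 6 7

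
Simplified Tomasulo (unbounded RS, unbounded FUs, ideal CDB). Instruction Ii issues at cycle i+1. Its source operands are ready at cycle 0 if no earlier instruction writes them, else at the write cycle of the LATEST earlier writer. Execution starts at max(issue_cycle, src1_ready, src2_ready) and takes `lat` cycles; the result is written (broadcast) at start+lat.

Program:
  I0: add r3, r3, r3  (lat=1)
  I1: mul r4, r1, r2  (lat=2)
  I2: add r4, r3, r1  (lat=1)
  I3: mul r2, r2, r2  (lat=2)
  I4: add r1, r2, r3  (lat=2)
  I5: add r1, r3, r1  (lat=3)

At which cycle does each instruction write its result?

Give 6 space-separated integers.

Answer: 2 4 4 6 8 11

Derivation:
I0 add r3: issue@1 deps=(None,None) exec_start@1 write@2
I1 mul r4: issue@2 deps=(None,None) exec_start@2 write@4
I2 add r4: issue@3 deps=(0,None) exec_start@3 write@4
I3 mul r2: issue@4 deps=(None,None) exec_start@4 write@6
I4 add r1: issue@5 deps=(3,0) exec_start@6 write@8
I5 add r1: issue@6 deps=(0,4) exec_start@8 write@11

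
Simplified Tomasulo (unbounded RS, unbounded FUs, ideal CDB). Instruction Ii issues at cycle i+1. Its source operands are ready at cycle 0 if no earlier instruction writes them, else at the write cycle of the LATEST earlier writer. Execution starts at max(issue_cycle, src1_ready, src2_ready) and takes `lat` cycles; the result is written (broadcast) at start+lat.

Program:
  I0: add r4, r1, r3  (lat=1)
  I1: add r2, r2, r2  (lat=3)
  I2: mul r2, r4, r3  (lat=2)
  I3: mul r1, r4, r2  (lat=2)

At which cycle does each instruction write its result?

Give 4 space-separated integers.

I0 add r4: issue@1 deps=(None,None) exec_start@1 write@2
I1 add r2: issue@2 deps=(None,None) exec_start@2 write@5
I2 mul r2: issue@3 deps=(0,None) exec_start@3 write@5
I3 mul r1: issue@4 deps=(0,2) exec_start@5 write@7

Answer: 2 5 5 7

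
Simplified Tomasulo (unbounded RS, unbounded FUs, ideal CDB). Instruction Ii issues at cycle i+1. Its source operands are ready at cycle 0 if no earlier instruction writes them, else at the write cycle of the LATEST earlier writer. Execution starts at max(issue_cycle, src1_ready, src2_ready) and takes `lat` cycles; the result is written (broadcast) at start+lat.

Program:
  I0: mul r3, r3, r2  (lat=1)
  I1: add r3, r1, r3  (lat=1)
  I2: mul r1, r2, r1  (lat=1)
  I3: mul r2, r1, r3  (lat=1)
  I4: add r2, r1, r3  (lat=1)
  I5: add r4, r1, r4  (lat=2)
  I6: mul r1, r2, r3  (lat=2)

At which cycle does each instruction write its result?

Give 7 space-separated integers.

Answer: 2 3 4 5 6 8 9

Derivation:
I0 mul r3: issue@1 deps=(None,None) exec_start@1 write@2
I1 add r3: issue@2 deps=(None,0) exec_start@2 write@3
I2 mul r1: issue@3 deps=(None,None) exec_start@3 write@4
I3 mul r2: issue@4 deps=(2,1) exec_start@4 write@5
I4 add r2: issue@5 deps=(2,1) exec_start@5 write@6
I5 add r4: issue@6 deps=(2,None) exec_start@6 write@8
I6 mul r1: issue@7 deps=(4,1) exec_start@7 write@9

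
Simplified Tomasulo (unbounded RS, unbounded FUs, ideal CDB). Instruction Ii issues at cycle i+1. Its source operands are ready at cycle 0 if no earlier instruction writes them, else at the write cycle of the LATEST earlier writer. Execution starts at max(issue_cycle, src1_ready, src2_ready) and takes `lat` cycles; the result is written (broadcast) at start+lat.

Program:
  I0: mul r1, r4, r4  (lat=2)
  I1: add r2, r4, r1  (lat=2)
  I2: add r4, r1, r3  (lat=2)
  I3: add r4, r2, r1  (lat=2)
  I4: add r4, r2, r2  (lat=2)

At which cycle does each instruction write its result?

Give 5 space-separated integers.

I0 mul r1: issue@1 deps=(None,None) exec_start@1 write@3
I1 add r2: issue@2 deps=(None,0) exec_start@3 write@5
I2 add r4: issue@3 deps=(0,None) exec_start@3 write@5
I3 add r4: issue@4 deps=(1,0) exec_start@5 write@7
I4 add r4: issue@5 deps=(1,1) exec_start@5 write@7

Answer: 3 5 5 7 7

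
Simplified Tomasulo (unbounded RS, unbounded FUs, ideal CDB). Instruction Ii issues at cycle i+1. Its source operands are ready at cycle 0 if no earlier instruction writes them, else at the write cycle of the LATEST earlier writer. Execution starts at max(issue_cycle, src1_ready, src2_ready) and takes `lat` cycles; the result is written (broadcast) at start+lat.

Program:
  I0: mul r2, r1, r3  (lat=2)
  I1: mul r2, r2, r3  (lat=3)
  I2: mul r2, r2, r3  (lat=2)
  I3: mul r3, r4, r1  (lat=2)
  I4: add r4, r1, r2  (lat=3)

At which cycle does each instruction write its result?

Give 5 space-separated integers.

Answer: 3 6 8 6 11

Derivation:
I0 mul r2: issue@1 deps=(None,None) exec_start@1 write@3
I1 mul r2: issue@2 deps=(0,None) exec_start@3 write@6
I2 mul r2: issue@3 deps=(1,None) exec_start@6 write@8
I3 mul r3: issue@4 deps=(None,None) exec_start@4 write@6
I4 add r4: issue@5 deps=(None,2) exec_start@8 write@11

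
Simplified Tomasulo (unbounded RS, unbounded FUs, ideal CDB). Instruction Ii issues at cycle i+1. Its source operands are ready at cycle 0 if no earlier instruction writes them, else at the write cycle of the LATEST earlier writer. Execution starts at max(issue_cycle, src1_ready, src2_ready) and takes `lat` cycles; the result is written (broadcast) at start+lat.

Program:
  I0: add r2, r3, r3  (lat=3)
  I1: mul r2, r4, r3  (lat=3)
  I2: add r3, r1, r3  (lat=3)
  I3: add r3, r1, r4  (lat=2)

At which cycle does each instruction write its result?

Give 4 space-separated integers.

I0 add r2: issue@1 deps=(None,None) exec_start@1 write@4
I1 mul r2: issue@2 deps=(None,None) exec_start@2 write@5
I2 add r3: issue@3 deps=(None,None) exec_start@3 write@6
I3 add r3: issue@4 deps=(None,None) exec_start@4 write@6

Answer: 4 5 6 6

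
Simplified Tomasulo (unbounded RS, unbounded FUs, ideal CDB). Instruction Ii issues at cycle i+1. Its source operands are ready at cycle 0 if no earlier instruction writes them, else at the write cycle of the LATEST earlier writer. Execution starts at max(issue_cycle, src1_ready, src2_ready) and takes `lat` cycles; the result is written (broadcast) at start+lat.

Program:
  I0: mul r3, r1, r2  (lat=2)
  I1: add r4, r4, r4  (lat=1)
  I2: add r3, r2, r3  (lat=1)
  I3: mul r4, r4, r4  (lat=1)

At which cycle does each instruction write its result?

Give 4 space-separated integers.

Answer: 3 3 4 5

Derivation:
I0 mul r3: issue@1 deps=(None,None) exec_start@1 write@3
I1 add r4: issue@2 deps=(None,None) exec_start@2 write@3
I2 add r3: issue@3 deps=(None,0) exec_start@3 write@4
I3 mul r4: issue@4 deps=(1,1) exec_start@4 write@5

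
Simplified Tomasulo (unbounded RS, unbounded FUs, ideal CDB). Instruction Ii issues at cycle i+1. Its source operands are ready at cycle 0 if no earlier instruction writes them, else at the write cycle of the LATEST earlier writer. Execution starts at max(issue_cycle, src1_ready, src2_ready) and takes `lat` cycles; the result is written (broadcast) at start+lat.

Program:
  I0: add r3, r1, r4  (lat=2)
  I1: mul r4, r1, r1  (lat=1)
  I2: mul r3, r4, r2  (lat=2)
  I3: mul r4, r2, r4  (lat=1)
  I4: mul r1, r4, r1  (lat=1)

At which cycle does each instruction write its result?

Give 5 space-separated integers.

I0 add r3: issue@1 deps=(None,None) exec_start@1 write@3
I1 mul r4: issue@2 deps=(None,None) exec_start@2 write@3
I2 mul r3: issue@3 deps=(1,None) exec_start@3 write@5
I3 mul r4: issue@4 deps=(None,1) exec_start@4 write@5
I4 mul r1: issue@5 deps=(3,None) exec_start@5 write@6

Answer: 3 3 5 5 6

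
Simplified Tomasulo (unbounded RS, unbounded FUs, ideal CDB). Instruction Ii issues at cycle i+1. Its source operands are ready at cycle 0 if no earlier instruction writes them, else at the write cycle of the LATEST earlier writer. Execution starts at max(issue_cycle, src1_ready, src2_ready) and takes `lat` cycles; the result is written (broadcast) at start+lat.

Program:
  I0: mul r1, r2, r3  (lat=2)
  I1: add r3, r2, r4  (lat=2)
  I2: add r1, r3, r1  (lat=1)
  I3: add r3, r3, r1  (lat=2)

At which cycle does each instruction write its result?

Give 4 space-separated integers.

I0 mul r1: issue@1 deps=(None,None) exec_start@1 write@3
I1 add r3: issue@2 deps=(None,None) exec_start@2 write@4
I2 add r1: issue@3 deps=(1,0) exec_start@4 write@5
I3 add r3: issue@4 deps=(1,2) exec_start@5 write@7

Answer: 3 4 5 7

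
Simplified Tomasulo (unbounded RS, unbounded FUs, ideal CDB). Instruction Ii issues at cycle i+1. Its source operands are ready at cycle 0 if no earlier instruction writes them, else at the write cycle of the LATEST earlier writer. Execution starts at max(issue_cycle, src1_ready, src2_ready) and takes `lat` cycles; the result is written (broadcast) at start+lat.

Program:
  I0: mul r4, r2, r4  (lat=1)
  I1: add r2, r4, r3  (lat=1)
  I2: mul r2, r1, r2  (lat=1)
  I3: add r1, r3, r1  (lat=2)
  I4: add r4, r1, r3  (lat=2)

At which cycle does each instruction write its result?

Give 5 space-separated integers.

I0 mul r4: issue@1 deps=(None,None) exec_start@1 write@2
I1 add r2: issue@2 deps=(0,None) exec_start@2 write@3
I2 mul r2: issue@3 deps=(None,1) exec_start@3 write@4
I3 add r1: issue@4 deps=(None,None) exec_start@4 write@6
I4 add r4: issue@5 deps=(3,None) exec_start@6 write@8

Answer: 2 3 4 6 8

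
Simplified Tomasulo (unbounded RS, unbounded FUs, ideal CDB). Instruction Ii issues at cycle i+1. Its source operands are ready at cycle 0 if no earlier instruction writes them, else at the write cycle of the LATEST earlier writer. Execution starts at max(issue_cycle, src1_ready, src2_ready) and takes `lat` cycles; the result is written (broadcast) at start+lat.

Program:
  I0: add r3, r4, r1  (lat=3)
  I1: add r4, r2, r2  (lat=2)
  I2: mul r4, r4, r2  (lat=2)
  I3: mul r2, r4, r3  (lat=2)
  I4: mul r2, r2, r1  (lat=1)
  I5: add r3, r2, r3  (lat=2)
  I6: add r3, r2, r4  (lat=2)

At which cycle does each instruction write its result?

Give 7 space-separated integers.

Answer: 4 4 6 8 9 11 11

Derivation:
I0 add r3: issue@1 deps=(None,None) exec_start@1 write@4
I1 add r4: issue@2 deps=(None,None) exec_start@2 write@4
I2 mul r4: issue@3 deps=(1,None) exec_start@4 write@6
I3 mul r2: issue@4 deps=(2,0) exec_start@6 write@8
I4 mul r2: issue@5 deps=(3,None) exec_start@8 write@9
I5 add r3: issue@6 deps=(4,0) exec_start@9 write@11
I6 add r3: issue@7 deps=(4,2) exec_start@9 write@11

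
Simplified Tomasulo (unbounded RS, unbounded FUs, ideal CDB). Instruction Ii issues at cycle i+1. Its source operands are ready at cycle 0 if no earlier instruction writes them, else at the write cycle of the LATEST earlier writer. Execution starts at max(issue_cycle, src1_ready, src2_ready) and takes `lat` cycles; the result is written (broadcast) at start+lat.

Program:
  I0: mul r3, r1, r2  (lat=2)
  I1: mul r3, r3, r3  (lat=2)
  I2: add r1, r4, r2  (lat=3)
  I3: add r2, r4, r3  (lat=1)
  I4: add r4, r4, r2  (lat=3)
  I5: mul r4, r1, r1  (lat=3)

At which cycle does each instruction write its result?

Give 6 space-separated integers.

I0 mul r3: issue@1 deps=(None,None) exec_start@1 write@3
I1 mul r3: issue@2 deps=(0,0) exec_start@3 write@5
I2 add r1: issue@3 deps=(None,None) exec_start@3 write@6
I3 add r2: issue@4 deps=(None,1) exec_start@5 write@6
I4 add r4: issue@5 deps=(None,3) exec_start@6 write@9
I5 mul r4: issue@6 deps=(2,2) exec_start@6 write@9

Answer: 3 5 6 6 9 9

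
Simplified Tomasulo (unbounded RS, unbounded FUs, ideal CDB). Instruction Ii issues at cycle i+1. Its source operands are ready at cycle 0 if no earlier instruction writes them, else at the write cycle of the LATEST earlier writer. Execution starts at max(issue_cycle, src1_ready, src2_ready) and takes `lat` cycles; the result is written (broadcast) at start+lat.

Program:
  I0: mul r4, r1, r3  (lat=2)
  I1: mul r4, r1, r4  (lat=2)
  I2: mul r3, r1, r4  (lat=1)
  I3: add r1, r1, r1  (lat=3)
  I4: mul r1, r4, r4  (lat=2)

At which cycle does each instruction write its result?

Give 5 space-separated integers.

Answer: 3 5 6 7 7

Derivation:
I0 mul r4: issue@1 deps=(None,None) exec_start@1 write@3
I1 mul r4: issue@2 deps=(None,0) exec_start@3 write@5
I2 mul r3: issue@3 deps=(None,1) exec_start@5 write@6
I3 add r1: issue@4 deps=(None,None) exec_start@4 write@7
I4 mul r1: issue@5 deps=(1,1) exec_start@5 write@7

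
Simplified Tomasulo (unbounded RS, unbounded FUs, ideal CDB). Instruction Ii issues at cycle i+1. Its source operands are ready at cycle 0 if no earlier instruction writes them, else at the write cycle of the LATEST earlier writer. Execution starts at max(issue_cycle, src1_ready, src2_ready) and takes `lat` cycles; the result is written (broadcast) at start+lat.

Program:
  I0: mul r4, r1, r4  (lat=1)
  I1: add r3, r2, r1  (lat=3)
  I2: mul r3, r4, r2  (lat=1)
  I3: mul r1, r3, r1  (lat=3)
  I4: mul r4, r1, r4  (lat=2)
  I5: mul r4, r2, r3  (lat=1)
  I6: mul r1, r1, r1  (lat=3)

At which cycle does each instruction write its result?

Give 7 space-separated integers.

Answer: 2 5 4 7 9 7 10

Derivation:
I0 mul r4: issue@1 deps=(None,None) exec_start@1 write@2
I1 add r3: issue@2 deps=(None,None) exec_start@2 write@5
I2 mul r3: issue@3 deps=(0,None) exec_start@3 write@4
I3 mul r1: issue@4 deps=(2,None) exec_start@4 write@7
I4 mul r4: issue@5 deps=(3,0) exec_start@7 write@9
I5 mul r4: issue@6 deps=(None,2) exec_start@6 write@7
I6 mul r1: issue@7 deps=(3,3) exec_start@7 write@10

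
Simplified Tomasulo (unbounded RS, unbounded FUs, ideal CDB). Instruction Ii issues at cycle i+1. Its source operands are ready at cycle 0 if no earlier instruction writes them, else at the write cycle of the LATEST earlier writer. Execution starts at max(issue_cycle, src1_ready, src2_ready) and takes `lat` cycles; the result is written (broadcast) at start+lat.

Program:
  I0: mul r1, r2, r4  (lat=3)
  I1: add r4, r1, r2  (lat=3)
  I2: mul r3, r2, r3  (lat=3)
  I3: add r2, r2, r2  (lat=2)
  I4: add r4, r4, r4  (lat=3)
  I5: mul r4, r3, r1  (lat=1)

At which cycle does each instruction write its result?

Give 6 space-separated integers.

Answer: 4 7 6 6 10 7

Derivation:
I0 mul r1: issue@1 deps=(None,None) exec_start@1 write@4
I1 add r4: issue@2 deps=(0,None) exec_start@4 write@7
I2 mul r3: issue@3 deps=(None,None) exec_start@3 write@6
I3 add r2: issue@4 deps=(None,None) exec_start@4 write@6
I4 add r4: issue@5 deps=(1,1) exec_start@7 write@10
I5 mul r4: issue@6 deps=(2,0) exec_start@6 write@7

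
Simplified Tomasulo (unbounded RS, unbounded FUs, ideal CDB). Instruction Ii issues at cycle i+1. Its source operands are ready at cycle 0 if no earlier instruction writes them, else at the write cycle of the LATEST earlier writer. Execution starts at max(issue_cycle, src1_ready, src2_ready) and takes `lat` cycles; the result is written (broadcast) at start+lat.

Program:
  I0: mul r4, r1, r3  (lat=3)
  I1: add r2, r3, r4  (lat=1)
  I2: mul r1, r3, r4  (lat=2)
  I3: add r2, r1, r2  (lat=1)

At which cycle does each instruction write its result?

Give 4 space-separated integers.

Answer: 4 5 6 7

Derivation:
I0 mul r4: issue@1 deps=(None,None) exec_start@1 write@4
I1 add r2: issue@2 deps=(None,0) exec_start@4 write@5
I2 mul r1: issue@3 deps=(None,0) exec_start@4 write@6
I3 add r2: issue@4 deps=(2,1) exec_start@6 write@7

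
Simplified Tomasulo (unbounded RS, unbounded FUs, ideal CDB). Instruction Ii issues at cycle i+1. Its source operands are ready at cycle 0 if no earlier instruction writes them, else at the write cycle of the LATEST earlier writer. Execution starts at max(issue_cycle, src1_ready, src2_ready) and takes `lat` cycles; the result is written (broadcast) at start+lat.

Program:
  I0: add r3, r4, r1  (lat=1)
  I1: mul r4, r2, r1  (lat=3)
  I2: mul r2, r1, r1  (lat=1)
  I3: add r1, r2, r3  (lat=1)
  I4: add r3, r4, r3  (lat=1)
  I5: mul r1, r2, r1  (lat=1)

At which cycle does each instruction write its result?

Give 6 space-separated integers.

I0 add r3: issue@1 deps=(None,None) exec_start@1 write@2
I1 mul r4: issue@2 deps=(None,None) exec_start@2 write@5
I2 mul r2: issue@3 deps=(None,None) exec_start@3 write@4
I3 add r1: issue@4 deps=(2,0) exec_start@4 write@5
I4 add r3: issue@5 deps=(1,0) exec_start@5 write@6
I5 mul r1: issue@6 deps=(2,3) exec_start@6 write@7

Answer: 2 5 4 5 6 7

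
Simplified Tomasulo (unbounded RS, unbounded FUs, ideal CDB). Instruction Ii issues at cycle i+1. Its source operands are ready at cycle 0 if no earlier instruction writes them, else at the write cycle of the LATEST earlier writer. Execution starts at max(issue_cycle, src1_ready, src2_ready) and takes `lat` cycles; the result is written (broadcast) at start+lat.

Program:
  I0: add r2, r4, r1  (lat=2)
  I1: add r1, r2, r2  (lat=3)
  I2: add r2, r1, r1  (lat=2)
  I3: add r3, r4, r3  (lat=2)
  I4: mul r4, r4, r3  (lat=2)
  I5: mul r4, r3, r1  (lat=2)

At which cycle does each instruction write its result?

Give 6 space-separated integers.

I0 add r2: issue@1 deps=(None,None) exec_start@1 write@3
I1 add r1: issue@2 deps=(0,0) exec_start@3 write@6
I2 add r2: issue@3 deps=(1,1) exec_start@6 write@8
I3 add r3: issue@4 deps=(None,None) exec_start@4 write@6
I4 mul r4: issue@5 deps=(None,3) exec_start@6 write@8
I5 mul r4: issue@6 deps=(3,1) exec_start@6 write@8

Answer: 3 6 8 6 8 8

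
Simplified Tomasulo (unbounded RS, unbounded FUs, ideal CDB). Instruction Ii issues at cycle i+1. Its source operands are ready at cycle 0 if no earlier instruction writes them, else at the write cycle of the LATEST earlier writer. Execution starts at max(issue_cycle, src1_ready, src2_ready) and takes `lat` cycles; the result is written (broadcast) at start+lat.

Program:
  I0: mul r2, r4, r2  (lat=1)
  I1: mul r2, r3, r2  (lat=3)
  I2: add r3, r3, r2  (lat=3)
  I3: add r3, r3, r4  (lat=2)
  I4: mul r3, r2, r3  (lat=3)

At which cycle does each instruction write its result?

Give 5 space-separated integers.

Answer: 2 5 8 10 13

Derivation:
I0 mul r2: issue@1 deps=(None,None) exec_start@1 write@2
I1 mul r2: issue@2 deps=(None,0) exec_start@2 write@5
I2 add r3: issue@3 deps=(None,1) exec_start@5 write@8
I3 add r3: issue@4 deps=(2,None) exec_start@8 write@10
I4 mul r3: issue@5 deps=(1,3) exec_start@10 write@13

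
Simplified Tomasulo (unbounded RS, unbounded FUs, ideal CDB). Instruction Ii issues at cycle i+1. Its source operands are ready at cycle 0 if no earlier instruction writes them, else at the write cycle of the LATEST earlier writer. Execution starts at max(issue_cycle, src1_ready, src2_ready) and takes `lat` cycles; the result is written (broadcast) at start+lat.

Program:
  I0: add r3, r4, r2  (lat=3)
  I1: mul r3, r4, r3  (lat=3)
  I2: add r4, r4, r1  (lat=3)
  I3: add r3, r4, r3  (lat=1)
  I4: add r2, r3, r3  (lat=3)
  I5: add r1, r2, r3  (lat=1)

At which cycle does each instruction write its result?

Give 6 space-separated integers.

I0 add r3: issue@1 deps=(None,None) exec_start@1 write@4
I1 mul r3: issue@2 deps=(None,0) exec_start@4 write@7
I2 add r4: issue@3 deps=(None,None) exec_start@3 write@6
I3 add r3: issue@4 deps=(2,1) exec_start@7 write@8
I4 add r2: issue@5 deps=(3,3) exec_start@8 write@11
I5 add r1: issue@6 deps=(4,3) exec_start@11 write@12

Answer: 4 7 6 8 11 12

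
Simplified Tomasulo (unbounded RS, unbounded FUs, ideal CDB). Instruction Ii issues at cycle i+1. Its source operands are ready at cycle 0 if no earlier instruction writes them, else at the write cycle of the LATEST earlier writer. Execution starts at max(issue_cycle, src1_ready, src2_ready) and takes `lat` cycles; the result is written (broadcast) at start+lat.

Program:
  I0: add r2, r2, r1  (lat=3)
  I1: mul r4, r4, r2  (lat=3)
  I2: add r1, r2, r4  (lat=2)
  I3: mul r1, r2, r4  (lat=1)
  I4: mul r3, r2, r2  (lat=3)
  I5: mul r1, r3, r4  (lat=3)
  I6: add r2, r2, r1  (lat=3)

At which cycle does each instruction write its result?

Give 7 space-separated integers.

I0 add r2: issue@1 deps=(None,None) exec_start@1 write@4
I1 mul r4: issue@2 deps=(None,0) exec_start@4 write@7
I2 add r1: issue@3 deps=(0,1) exec_start@7 write@9
I3 mul r1: issue@4 deps=(0,1) exec_start@7 write@8
I4 mul r3: issue@5 deps=(0,0) exec_start@5 write@8
I5 mul r1: issue@6 deps=(4,1) exec_start@8 write@11
I6 add r2: issue@7 deps=(0,5) exec_start@11 write@14

Answer: 4 7 9 8 8 11 14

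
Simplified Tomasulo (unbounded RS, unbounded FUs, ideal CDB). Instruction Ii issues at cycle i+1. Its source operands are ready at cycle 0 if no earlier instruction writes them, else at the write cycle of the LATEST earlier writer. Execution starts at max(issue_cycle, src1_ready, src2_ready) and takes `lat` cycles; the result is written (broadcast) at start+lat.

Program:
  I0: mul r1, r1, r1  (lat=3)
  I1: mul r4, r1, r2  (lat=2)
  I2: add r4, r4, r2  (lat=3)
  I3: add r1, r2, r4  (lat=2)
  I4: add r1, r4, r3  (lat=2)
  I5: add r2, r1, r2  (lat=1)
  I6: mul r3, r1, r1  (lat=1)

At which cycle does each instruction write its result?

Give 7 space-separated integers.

Answer: 4 6 9 11 11 12 12

Derivation:
I0 mul r1: issue@1 deps=(None,None) exec_start@1 write@4
I1 mul r4: issue@2 deps=(0,None) exec_start@4 write@6
I2 add r4: issue@3 deps=(1,None) exec_start@6 write@9
I3 add r1: issue@4 deps=(None,2) exec_start@9 write@11
I4 add r1: issue@5 deps=(2,None) exec_start@9 write@11
I5 add r2: issue@6 deps=(4,None) exec_start@11 write@12
I6 mul r3: issue@7 deps=(4,4) exec_start@11 write@12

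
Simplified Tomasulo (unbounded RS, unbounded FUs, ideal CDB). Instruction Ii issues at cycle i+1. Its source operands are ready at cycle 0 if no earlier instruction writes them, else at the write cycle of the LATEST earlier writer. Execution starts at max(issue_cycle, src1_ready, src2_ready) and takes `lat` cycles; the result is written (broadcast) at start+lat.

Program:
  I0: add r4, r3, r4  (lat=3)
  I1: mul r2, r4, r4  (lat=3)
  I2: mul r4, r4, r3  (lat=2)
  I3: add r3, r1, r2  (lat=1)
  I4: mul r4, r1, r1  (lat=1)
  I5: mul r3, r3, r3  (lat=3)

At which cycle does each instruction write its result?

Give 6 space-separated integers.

Answer: 4 7 6 8 6 11

Derivation:
I0 add r4: issue@1 deps=(None,None) exec_start@1 write@4
I1 mul r2: issue@2 deps=(0,0) exec_start@4 write@7
I2 mul r4: issue@3 deps=(0,None) exec_start@4 write@6
I3 add r3: issue@4 deps=(None,1) exec_start@7 write@8
I4 mul r4: issue@5 deps=(None,None) exec_start@5 write@6
I5 mul r3: issue@6 deps=(3,3) exec_start@8 write@11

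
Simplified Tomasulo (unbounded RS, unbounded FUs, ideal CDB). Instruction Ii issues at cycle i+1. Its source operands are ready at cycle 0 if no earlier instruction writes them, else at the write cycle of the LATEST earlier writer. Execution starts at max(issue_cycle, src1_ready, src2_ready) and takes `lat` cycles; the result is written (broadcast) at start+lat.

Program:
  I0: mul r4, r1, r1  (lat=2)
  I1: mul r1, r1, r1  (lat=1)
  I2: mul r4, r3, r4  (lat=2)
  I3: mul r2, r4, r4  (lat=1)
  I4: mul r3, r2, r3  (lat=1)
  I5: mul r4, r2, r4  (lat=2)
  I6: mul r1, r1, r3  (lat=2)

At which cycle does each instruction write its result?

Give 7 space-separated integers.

Answer: 3 3 5 6 7 8 9

Derivation:
I0 mul r4: issue@1 deps=(None,None) exec_start@1 write@3
I1 mul r1: issue@2 deps=(None,None) exec_start@2 write@3
I2 mul r4: issue@3 deps=(None,0) exec_start@3 write@5
I3 mul r2: issue@4 deps=(2,2) exec_start@5 write@6
I4 mul r3: issue@5 deps=(3,None) exec_start@6 write@7
I5 mul r4: issue@6 deps=(3,2) exec_start@6 write@8
I6 mul r1: issue@7 deps=(1,4) exec_start@7 write@9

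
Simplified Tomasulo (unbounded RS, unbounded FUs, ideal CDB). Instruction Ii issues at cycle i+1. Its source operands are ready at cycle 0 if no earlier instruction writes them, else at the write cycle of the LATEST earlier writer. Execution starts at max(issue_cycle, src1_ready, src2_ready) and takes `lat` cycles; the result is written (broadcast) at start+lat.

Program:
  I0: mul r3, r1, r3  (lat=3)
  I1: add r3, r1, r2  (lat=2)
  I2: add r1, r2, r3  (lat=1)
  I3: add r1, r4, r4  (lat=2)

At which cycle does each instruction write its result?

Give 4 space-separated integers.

Answer: 4 4 5 6

Derivation:
I0 mul r3: issue@1 deps=(None,None) exec_start@1 write@4
I1 add r3: issue@2 deps=(None,None) exec_start@2 write@4
I2 add r1: issue@3 deps=(None,1) exec_start@4 write@5
I3 add r1: issue@4 deps=(None,None) exec_start@4 write@6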